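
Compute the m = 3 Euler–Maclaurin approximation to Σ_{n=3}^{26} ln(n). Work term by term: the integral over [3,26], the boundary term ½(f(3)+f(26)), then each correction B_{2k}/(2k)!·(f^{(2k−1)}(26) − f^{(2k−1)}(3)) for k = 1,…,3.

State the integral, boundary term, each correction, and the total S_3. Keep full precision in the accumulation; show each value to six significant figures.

S_3 ≈ 60.5686

∫_3^26 ln(x) dx evaluates to 58.4147.
½[f(3) + f(26)] = ½[1.09861 + 3.25810] = 2.17835.
So far: 60.5930.
Correction k=1: B_{2}/2! · (f^{(1)}(26) − f^{(1)}(3)) = 1/12 · (0.0384615 − 0.333333) = -0.0245726.
Partial sum through k=1: 60.5685.
Correction k=2: B_{4}/4! · (f^{(3)}(26) − f^{(3)}(3)) = −1/720 · (0.000113792 − 0.0740741) = 0.000102723.
Partial sum through k=2: 60.5686.
Correction k=3: B_{6}/6! · (f^{(5)}(26) − f^{(5)}(3)) = 1/30240 · (2.01997e-06 − 0.0987654) = -3.26599e-06.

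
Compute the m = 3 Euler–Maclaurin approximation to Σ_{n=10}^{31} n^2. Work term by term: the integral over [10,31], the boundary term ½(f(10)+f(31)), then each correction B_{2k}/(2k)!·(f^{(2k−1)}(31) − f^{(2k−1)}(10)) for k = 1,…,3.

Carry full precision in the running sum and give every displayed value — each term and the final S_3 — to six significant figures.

S_3 ≈ 10131.0

∫_10^31 x^2 dx evaluates to 9597.00.
Endpoint term: (f(10) + f(31))/2 = (100.000 + 961.000)/2 = 530.500.
Integral + boundary = 10127.5.
Correction k=1: B_{2}/2! · (f^{(1)}(31) − f^{(1)}(10)) = 1/12 · (62.0000 − 20.0000) = 3.50000.
After k=1: 10131.0.
Correction k=2: B_{4}/4! · (f^{(3)}(31) − f^{(3)}(10)) = −1/720 · (0.00000 − 0.00000) = 0.00000.
After k=2: 10131.0.
Correction k=3: B_{6}/6! · (f^{(5)}(31) − f^{(5)}(10)) = 1/30240 · (0.00000 − 0.00000) = 0.00000.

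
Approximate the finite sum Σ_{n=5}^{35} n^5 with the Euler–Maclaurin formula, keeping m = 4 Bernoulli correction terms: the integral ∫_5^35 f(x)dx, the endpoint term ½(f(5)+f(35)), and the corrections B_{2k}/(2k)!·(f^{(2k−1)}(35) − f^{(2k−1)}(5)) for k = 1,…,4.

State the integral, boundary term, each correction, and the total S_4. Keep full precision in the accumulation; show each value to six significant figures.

The integral term ∫_5^35 x^5 dx = 3.06375e+08.
Boundary: ½(f(5) + f(35)) = ½(3125.00 + 5.25219e+07) = 2.62625e+07.
Running total after boundary: 3.32638e+08.
Correction k=1: B_{2}/2! · (f^{(1)}(35) − f^{(1)}(5)) = 1/12 · (7.50312e+06 − 3125.00) = 625000.
After k=1: 3.33262e+08.
Correction k=2: B_{4}/4! · (f^{(3)}(35) − f^{(3)}(5)) = −1/720 · (73500.0 − 1500.00) = -100.000.
After k=2: 3.33262e+08.
Correction k=3: B_{6}/6! · (f^{(5)}(35) − f^{(5)}(5)) = 1/30240 · (120.000 − 120.000) = 0.00000.
After k=3: 3.33262e+08.
Correction k=4: B_{8}/8! · (f^{(7)}(35) − f^{(7)}(5)) = −1/1209600 · (0.00000 − 0.00000) = 0.00000.

S_4 ≈ 3.33262e+08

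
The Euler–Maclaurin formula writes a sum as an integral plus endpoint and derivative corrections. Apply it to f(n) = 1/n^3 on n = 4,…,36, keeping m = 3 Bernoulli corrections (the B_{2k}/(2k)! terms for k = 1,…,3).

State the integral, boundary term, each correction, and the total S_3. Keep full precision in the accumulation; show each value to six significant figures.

S_3 ≈ 0.0396448

∫_4^36 1/x^3 dx evaluates to 0.0308642.
Endpoint term: (f(4) + f(36))/2 = (0.0156250 + 2.14335e-05)/2 = 0.00782322.
Running total after boundary: 0.0386874.
k=1: B_{2}/(2)! × [f^{(1)}(36) − f^{(1)}(4)] = 1/12 × (-1.78612e-06 − (-0.0117188)) = 0.000976414.
Running total after k=1: 0.0396638.
k=2: B_{4}/(4)! × [f^{(3)}(36) − f^{(3)}(4)] = −1/720 × (-2.75636e-08 − (-0.0146484)) = -2.03450e-05.
Running total after k=2: 0.0396435.
k=3: B_{6}/(6)! × [f^{(5)}(36) − f^{(5)}(4)] = 1/30240 × (-8.93265e-10 − (-0.0384521)) = 1.27157e-06.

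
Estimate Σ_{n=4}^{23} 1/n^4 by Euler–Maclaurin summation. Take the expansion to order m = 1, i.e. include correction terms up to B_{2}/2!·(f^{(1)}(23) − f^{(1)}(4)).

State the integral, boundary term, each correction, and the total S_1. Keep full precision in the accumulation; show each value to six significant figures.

S_1 ≈ 0.00746132

The integral term ∫_4^23 1/x^4 dx = 0.00518094.
Boundary: ½(f(4) + f(23)) = ½(0.00390625 + 3.57346e-06) = 0.00195491.
So far: 0.00713585.
Order-1 term: 1/12 · (-6.21471e-07 − (-0.00390625)) = 0.000325469.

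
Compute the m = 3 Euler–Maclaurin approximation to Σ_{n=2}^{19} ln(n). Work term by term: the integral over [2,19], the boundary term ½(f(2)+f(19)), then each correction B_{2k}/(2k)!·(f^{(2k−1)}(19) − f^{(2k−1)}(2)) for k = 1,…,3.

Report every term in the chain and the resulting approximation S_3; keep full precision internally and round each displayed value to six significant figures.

S_3 ≈ 39.3399

∫_2^19 ln(x) dx evaluates to 37.5580.
Boundary: ½(f(2) + f(19)) = ½(0.693147 + 2.94444) = 1.81879.
Running total after boundary: 39.3768.
k=1: B_{2}/(2)! × [f^{(1)}(19) − f^{(1)}(2)] = 1/12 × (0.0526316 − 0.500000) = -0.0372807.
Partial sum through k=1: 39.3396.
k=2: B_{4}/(4)! × [f^{(3)}(19) − f^{(3)}(2)] = −1/720 × (0.000291588 − 0.250000) = 0.000346817.
Partial sum through k=2: 39.3399.
k=3: B_{6}/(6)! × [f^{(5)}(19) − f^{(5)}(2)] = 1/30240 × (9.69267e-06 − 0.750000) = -2.48013e-05.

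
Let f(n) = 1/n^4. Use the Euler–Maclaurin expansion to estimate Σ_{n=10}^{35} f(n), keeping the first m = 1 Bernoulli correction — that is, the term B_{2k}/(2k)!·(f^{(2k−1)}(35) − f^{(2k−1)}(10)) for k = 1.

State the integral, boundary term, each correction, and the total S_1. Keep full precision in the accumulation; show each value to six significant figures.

S_1 ≈ 0.000379219

∫_10^35 1/x^4 dx evaluates to 0.000325559.
½[f(10) + f(35)] = ½[0.000100000 + 6.66389e-07] = 5.03332e-05.
Running total after boundary: 0.000375892.
Order-1 term: 1/12 · (-7.61587e-08 − (-4.00000e-05)) = 3.32699e-06.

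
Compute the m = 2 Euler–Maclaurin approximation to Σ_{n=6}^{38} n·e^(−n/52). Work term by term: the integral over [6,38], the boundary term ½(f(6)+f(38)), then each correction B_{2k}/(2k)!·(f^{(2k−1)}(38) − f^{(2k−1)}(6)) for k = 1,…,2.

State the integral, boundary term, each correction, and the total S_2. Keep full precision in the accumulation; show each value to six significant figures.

Integral: ∫_6^38 x·e^(−x/52) dx = 433.727.
Endpoint term: (f(6) + f(38))/2 = (5.34614 + 18.2985)/2 = 11.8223.
Integral + boundary = 445.549.
Correction k=1: B_{2}/2! · (f^{(1)}(38) − f^{(1)}(6)) = 1/12 · (0.129645 − 0.788213) = -0.0548807.
Running total after k=1: 445.494.
Correction k=2: B_{4}/4! · (f^{(3)}(38) − f^{(3)}(6)) = −1/720 · (0.000404113 − 0.000950540) = 7.58926e-07.

S_2 ≈ 445.494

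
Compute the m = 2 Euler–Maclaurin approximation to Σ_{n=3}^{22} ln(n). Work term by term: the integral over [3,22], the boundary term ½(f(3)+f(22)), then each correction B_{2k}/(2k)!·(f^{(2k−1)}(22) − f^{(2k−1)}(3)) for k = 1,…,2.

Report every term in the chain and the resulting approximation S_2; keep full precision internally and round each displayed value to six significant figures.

∫_3^22 ln(x) dx evaluates to 45.7071.
½[f(3) + f(22)] = ½[1.09861 + 3.09104] = 2.09483.
Integral + boundary = 47.8019.
k=1: B_{2}/(2)! × [f^{(1)}(22) − f^{(1)}(3)] = 1/12 × (0.0454545 − 0.333333) = -0.0239899.
After k=1: 47.7779.
k=2: B_{4}/(4)! × [f^{(3)}(22) − f^{(3)}(3)] = −1/720 × (0.000187829 − 0.0740741) = 0.000102620.

S_2 ≈ 47.7780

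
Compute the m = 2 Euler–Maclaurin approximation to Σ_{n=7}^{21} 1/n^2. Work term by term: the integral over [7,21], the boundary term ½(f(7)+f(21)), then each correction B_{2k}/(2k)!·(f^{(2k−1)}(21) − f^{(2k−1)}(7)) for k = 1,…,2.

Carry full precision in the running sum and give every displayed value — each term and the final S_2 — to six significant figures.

S_2 ≈ 0.107042

Integral: ∫_7^21 1/x^2 dx = 0.0952381.
Endpoint term: (f(7) + f(21))/2 = (0.0204082 + 0.00226757)/2 = 0.0113379.
So far: 0.106576.
Order-1 term: 1/12 · (-0.000215959 − (-0.00583090)) = 0.000467912.
After k=1: 0.107044.
Order-2 term: −1/720 · (-5.87645e-06 − (-0.00142798)) = -1.97514e-06.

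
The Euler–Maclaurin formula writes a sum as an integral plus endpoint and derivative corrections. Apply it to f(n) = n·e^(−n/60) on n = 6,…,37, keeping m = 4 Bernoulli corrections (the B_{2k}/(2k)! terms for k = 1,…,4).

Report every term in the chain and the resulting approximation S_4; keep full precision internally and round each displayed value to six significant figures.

S_4 ≈ 454.515

Integral: ∫_6^37 x·e^(−x/60) dx = 441.866.
Endpoint term: (f(6) + f(37))/2 = (5.42902 + 19.9704)/2 = 12.6997.
Integral + boundary = 454.566.
Correction k=1: B_{2}/2! · (f^{(1)}(37) − f^{(1)}(6)) = 1/12 · (0.206901 − 0.814354) = -0.0506211.
Partial sum through k=1: 454.515.
Correction k=2: B_{4}/4! · (f^{(3)}(37) − f^{(3)}(6)) = −1/720 · (0.000357328 − 0.000728897) = 5.16067e-07.
Partial sum through k=2: 454.515.
Correction k=3: B_{6}/6! · (f^{(5)}(37) − f^{(5)}(6)) = 1/30240 · (1.82551e-07 − 3.42107e-07) = -5.27631e-12.
Partial sum through k=3: 454.515.
Correction k=4: B_{8}/8! · (f^{(7)}(37) − f^{(7)}(6)) = −1/1209600 · (7.38457e-11 − 1.33817e-10) = 4.95797e-17.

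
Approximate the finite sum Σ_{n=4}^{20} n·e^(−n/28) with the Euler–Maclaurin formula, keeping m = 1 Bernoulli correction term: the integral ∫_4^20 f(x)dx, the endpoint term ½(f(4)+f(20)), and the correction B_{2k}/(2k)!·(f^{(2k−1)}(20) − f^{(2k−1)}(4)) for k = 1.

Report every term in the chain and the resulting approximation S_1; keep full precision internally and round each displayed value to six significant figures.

S_1 ≈ 125.358

∫_4^20 x·e^(−x/28) dx evaluates to 118.779.
½[f(4) + f(20)] = ½[3.46751 + 9.79083] = 6.62917.
Integral + boundary = 125.408.
k=1: B_{2}/(2)! × [f^{(1)}(20) − f^{(1)}(4)] = 1/12 × (0.139869 − 0.743038) = -0.0502641.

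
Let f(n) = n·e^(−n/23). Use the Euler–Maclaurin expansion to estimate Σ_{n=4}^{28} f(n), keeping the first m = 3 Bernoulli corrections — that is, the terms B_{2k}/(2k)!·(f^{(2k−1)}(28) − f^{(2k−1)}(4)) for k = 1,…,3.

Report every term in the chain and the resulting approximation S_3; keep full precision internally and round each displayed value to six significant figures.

S_3 ≈ 180.422

Integral: ∫_4^28 x·e^(−x/23) dx = 174.660.
Boundary: ½(f(4) + f(28)) = ½(3.36148 + 8.28804) = 5.82476.
So far: 180.485.
Correction k=1: B_{2}/2! · (f^{(1)}(28) − f^{(1)}(4)) = 1/12 · (-0.0643481 − 0.694219) = -0.0632139.
Partial sum through k=1: 180.422.
Correction k=2: B_{4}/4! · (f^{(3)}(28) − f^{(3)}(4)) = −1/720 · (0.000997457 − 0.00448952) = 4.85009e-06.
Partial sum through k=2: 180.422.
Correction k=3: B_{6}/6! · (f^{(5)}(28) − f^{(5)}(4)) = 1/30240 · (4.00105e-06 − 1.44929e-05) = -3.46952e-10.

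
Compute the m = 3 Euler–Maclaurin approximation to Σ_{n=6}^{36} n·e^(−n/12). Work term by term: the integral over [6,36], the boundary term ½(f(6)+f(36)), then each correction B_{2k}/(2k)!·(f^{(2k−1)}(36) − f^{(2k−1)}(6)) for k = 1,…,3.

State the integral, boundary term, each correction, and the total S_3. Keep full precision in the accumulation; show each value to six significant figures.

Integral: ∫_6^36 x·e^(−x/12) dx = 102.333.
Boundary: ½(f(6) + f(36)) = ½(3.63918 + 1.79233) = 2.71576.
So far: 105.049.
Order-1 term: 1/12 · (-0.0995741 − 0.303265) = -0.0335700.
After k=1: 105.015.
Order-2 term: −1/720 · (0.00000 − 0.0105300) = 1.46251e-05.
After k=2: 105.015.
Order-3 term: 1/30240 · (4.80199e-06 − 0.000131626) = -4.19390e-09.

S_3 ≈ 105.015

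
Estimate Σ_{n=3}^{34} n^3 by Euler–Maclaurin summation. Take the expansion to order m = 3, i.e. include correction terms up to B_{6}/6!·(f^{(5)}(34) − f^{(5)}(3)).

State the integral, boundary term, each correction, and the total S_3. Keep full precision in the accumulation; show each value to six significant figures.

The integral term ∫_3^34 x^3 dx = 334064.
½[f(3) + f(34)] = ½[27.0000 + 39304.0] = 19665.5.
Integral + boundary = 353729.
Correction k=1: B_{2}/2! · (f^{(1)}(34) − f^{(1)}(3)) = 1/12 · (3468.00 − 27.0000) = 286.750.
Partial sum through k=1: 354016.
Correction k=2: B_{4}/4! · (f^{(3)}(34) − f^{(3)}(3)) = −1/720 · (6.00000 − 6.00000) = 0.00000.
Partial sum through k=2: 354016.
Correction k=3: B_{6}/6! · (f^{(5)}(34) − f^{(5)}(3)) = 1/30240 · (0.00000 − 0.00000) = 0.00000.

S_3 ≈ 354016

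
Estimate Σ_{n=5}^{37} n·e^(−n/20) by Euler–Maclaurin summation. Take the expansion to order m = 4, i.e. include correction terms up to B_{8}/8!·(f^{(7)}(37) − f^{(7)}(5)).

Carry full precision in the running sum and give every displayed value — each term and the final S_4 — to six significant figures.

∫_5^37 x·e^(−x/20) dx evaluates to 210.150.
Boundary: ½(f(5) + f(37)) = ½(3.89400 + 5.81778) = 4.85589.
So far: 215.006.
Correction k=1: B_{2}/2! · (f^{(1)}(37) − f^{(1)}(5)) = 1/12 · (-0.133652 − 0.584101) = -0.0598127.
Running total after k=1: 214.946.
Correction k=2: B_{4}/4! · (f^{(3)}(37) − f^{(3)}(5)) = −1/720 · (0.000452057 − 0.00535426) = 6.80861e-06.
Running total after k=2: 214.946.
Correction k=3: B_{6}/6! · (f^{(5)}(37) − f^{(5)}(5)) = 1/30240 · (3.09561e-06 − 2.31206e-05) = -6.62204e-10.
Running total after k=3: 214.946.
Correction k=4: B_{8}/8! · (f^{(7)}(37) − f^{(7)}(5)) = −1/1209600 · (1.26527e-08 − 8.21391e-08) = 5.74458e-14.

S_4 ≈ 214.946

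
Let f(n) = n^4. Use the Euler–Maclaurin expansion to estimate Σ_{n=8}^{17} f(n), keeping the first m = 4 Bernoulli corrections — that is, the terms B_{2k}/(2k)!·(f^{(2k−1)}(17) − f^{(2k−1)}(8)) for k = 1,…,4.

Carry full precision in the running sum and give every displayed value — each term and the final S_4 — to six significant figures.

∫_8^17 x^4 dx evaluates to 277418.
Endpoint term: (f(8) + f(17))/2 = (4096.00 + 83521.0)/2 = 43808.5.
So far: 321226.
k=1: B_{2}/(2)! × [f^{(1)}(17) − f^{(1)}(8)] = 1/12 × (19652.0 − 2048.00) = 1467.00.
After k=1: 322693.
k=2: B_{4}/(4)! × [f^{(3)}(17) − f^{(3)}(8)] = −1/720 × (408.000 − 192.000) = -0.300000.
After k=2: 322693.
k=3: B_{6}/(6)! × [f^{(5)}(17) − f^{(5)}(8)] = 1/30240 × (0.00000 − 0.00000) = 0.00000.
After k=3: 322693.
k=4: B_{8}/(8)! × [f^{(7)}(17) − f^{(7)}(8)] = −1/1209600 × (0.00000 − 0.00000) = 0.00000.

S_4 ≈ 322693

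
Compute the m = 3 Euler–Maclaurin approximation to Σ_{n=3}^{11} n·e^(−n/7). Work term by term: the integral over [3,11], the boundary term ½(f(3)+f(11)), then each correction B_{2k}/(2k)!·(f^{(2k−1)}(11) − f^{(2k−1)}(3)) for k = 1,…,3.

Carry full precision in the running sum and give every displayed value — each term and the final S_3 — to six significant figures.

S_3 ≈ 21.5034

Integral: ∫_3^11 x·e^(−x/7) dx = 19.4245.
Boundary: ½(f(3) + f(11)) = ½(1.95432 + 2.28523) = 2.11977.
Integral + boundary = 21.5442.
k=1: B_{2}/(2)! × [f^{(1)}(11) − f^{(1)}(3)] = 1/12 × (-0.118713 − 0.372251) = -0.0409137.
Partial sum through k=1: 21.5033.
k=2: B_{4}/(4)! × [f^{(3)}(11) − f^{(3)}(3)] = −1/720 × (0.00605680 − 0.0341863) = 3.90688e-05.
Partial sum through k=2: 21.5034.
k=3: B_{6}/(6)! × [f^{(5)}(11) − f^{(5)}(3)] = 1/30240 × (0.000296660 − 0.00124032) = -3.12057e-08.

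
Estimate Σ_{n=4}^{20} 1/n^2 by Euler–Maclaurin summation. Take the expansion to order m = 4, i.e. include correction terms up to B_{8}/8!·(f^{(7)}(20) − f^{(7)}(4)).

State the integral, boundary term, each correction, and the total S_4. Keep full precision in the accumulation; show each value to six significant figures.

S_4 ≈ 0.235052

Integral: ∫_4^20 1/x^2 dx = 0.200000.
Boundary: ½(f(4) + f(20)) = ½(0.0625000 + 0.00250000) = 0.0325000.
Running total after boundary: 0.232500.
Order-1 term: 1/12 · (-0.000250000 − (-0.0312500)) = 0.00258333.
Partial sum through k=1: 0.235083.
Order-2 term: −1/720 · (-7.50000e-06 − (-0.0234375)) = -3.25417e-05.
Partial sum through k=2: 0.235051.
Order-3 term: 1/30240 · (-5.62500e-07 − (-0.0439453)) = 1.45320e-06.
Partial sum through k=3: 0.235052.
Order-4 term: −1/1209600 · (-7.87500e-08 − (-0.153809)) = -1.27157e-07.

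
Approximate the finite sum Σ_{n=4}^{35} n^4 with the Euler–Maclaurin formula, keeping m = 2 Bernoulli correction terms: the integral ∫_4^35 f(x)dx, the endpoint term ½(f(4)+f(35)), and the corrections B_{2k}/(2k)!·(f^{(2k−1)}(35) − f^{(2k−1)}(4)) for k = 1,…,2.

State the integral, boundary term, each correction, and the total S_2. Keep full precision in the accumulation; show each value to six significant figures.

The integral term ∫_4^35 x^4 dx = 1.05042e+07.
Boundary: ½(f(4) + f(35)) = ½(256.000 + 1.50062e+06) = 750440.
So far: 1.12546e+07.
k=1: B_{2}/(2)! × [f^{(1)}(35) − f^{(1)}(4)] = 1/12 × (171500 − 256.000) = 14270.3.
Running total after k=1: 1.12689e+07.
k=2: B_{4}/(4)! × [f^{(3)}(35) − f^{(3)}(4)] = −1/720 × (840.000 − 96.0000) = -1.03333.

S_2 ≈ 1.12689e+07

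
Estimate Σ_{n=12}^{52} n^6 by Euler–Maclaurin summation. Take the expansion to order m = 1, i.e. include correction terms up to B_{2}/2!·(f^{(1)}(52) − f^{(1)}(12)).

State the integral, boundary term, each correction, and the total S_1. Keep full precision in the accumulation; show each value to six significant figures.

∫_12^52 x^6 dx evaluates to 1.46862e+11.
Endpoint term: (f(12) + f(52))/2 = (2.98598e+06 + 1.97706e+10)/2 = 9.88680e+09.
Integral + boundary = 1.56749e+11.
k=1: B_{2}/(2)! × [f^{(1)}(52) − f^{(1)}(12)] = 1/12 × (2.28122e+09 − 1.49299e+06) = 1.89978e+08.

S_1 ≈ 1.56939e+11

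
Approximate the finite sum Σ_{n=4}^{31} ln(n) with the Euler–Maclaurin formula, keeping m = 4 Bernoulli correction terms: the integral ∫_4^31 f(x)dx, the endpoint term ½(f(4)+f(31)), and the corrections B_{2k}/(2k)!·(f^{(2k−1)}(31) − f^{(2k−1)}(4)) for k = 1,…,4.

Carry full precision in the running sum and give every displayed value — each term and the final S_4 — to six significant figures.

S_4 ≈ 76.3005

The integral term ∫_4^31 ln(x) dx = 73.9084.
½[f(4) + f(31)] = ½[1.38629 + 3.43399] = 2.41014.
Integral + boundary = 76.3186.
Order-1 term: 1/12 · (0.0322581 − 0.250000) = -0.0181452.
Partial sum through k=1: 76.3004.
Order-2 term: −1/720 · (6.71344e-05 − 0.0312500) = 4.33095e-05.
Partial sum through k=2: 76.3005.
Order-3 term: 1/30240 · (8.38306e-07 − 0.0234375) = -7.75022e-07.
Partial sum through k=3: 76.3005.
Order-4 term: −1/1209600 · (2.61698e-08 − 0.0439453) = 3.63304e-08.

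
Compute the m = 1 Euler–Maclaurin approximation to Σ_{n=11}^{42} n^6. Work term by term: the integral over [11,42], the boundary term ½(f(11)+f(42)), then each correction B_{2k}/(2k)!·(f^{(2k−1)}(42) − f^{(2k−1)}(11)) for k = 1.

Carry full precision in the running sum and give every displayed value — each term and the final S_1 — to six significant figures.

S_1 ≈ 3.57421e+10

∫_11^42 x^6 dx evaluates to 3.29314e+10.
Endpoint term: (f(11) + f(42))/2 = (1.77156e+06 + 5.48903e+09)/2 = 2.74540e+09.
Running total after boundary: 3.56768e+10.
Order-1 term: 1/12 · (7.84147e+08 − 966306) = 6.52651e+07.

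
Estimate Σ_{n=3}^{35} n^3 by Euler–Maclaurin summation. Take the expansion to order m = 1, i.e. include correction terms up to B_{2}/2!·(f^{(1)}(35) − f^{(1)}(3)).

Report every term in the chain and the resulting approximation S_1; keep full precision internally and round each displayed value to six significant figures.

S_1 ≈ 396891

∫_3^35 x^3 dx evaluates to 375136.
Endpoint term: (f(3) + f(35))/2 = (27.0000 + 42875.0)/2 = 21451.0.
Running total after boundary: 396587.
Order-1 term: 1/12 · (3675.00 − 27.0000) = 304.000.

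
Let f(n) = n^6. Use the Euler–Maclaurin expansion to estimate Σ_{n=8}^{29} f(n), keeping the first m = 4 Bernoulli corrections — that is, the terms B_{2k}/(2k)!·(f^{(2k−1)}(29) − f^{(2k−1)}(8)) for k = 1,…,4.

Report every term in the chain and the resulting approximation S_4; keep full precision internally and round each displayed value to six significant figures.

S_4 ≈ 2.77175e+09

∫_8^29 x^6 dx evaluates to 2.46397e+09.
½[f(8) + f(29)] = ½[262144 + 5.94823e+08] = 2.97543e+08.
Integral + boundary = 2.76151e+09.
Order-1 term: 1/12 · (1.23067e+08 − 196608) = 1.02392e+07.
Running total after k=1: 2.77175e+09.
Order-2 term: −1/720 · (2.92668e+06 − 61440.0) = -3979.50.
Running total after k=2: 2.77175e+09.
Order-3 term: 1/30240 · (20880.0 − 5760.00) = 0.500000.
Running total after k=3: 2.77175e+09.
Order-4 term: −1/1209600 · (0.00000 − 0.00000) = 0.00000.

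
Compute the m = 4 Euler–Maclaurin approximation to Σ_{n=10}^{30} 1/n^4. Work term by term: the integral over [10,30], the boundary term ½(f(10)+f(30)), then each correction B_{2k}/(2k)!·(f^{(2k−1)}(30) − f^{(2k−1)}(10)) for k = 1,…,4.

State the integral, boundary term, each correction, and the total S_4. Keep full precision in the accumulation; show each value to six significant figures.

S_4 ≈ 0.000374908

The integral term ∫_10^30 1/x^4 dx = 0.000320988.
½[f(10) + f(30)] = ½[0.000100000 + 1.23457e-06] = 5.06173e-05.
Integral + boundary = 0.000371605.
Correction k=1: B_{2}/2! · (f^{(1)}(30) − f^{(1)}(10)) = 1/12 · (-1.64609e-07 − (-4.00000e-05)) = 3.31962e-06.
Running total after k=1: 0.000374925.
Correction k=2: B_{4}/4! · (f^{(3)}(30) − f^{(3)}(10)) = −1/720 · (-5.48697e-09 − (-1.20000e-05)) = -1.66590e-08.
Running total after k=2: 0.000374908.
Correction k=3: B_{6}/6! · (f^{(5)}(30) − f^{(5)}(10)) = 1/30240 · (-3.41411e-10 − (-6.72000e-06)) = 2.22211e-10.
Running total after k=3: 0.000374908.
Correction k=4: B_{8}/8! · (f^{(7)}(30) − f^{(7)}(10)) = −1/1209600 · (-3.41411e-11 − (-6.04800e-06)) = -4.99997e-12.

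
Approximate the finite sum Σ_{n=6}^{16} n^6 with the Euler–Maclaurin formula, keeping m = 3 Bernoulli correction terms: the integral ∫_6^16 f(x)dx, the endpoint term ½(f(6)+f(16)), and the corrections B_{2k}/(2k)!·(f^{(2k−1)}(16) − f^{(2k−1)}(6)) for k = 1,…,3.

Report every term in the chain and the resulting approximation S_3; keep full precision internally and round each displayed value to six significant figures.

∫_6^16 x^6 dx evaluates to 3.83079e+07.
Boundary: ½(f(6) + f(16)) = ½(46656.0 + 1.67772e+07) = 8.41194e+06.
Running total after boundary: 4.67199e+07.
Correction k=1: B_{2}/2! · (f^{(1)}(16) − f^{(1)}(6)) = 1/12 · (6.29146e+06 − 46656.0) = 520400.
Partial sum through k=1: 4.72403e+07.
Correction k=2: B_{4}/4! · (f^{(3)}(16) − f^{(3)}(6)) = −1/720 · (491520 − 25920.0) = -646.667.
Partial sum through k=2: 4.72396e+07.
Correction k=3: B_{6}/6! · (f^{(5)}(16) − f^{(5)}(6)) = 1/30240 · (11520.0 − 4320.00) = 0.238095.

S_3 ≈ 4.72396e+07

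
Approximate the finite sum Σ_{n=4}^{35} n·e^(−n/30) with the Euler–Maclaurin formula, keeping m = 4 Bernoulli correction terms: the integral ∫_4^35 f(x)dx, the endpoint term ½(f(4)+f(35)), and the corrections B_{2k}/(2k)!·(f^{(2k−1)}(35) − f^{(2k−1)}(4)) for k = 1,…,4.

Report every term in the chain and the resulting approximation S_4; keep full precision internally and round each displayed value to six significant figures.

S_4 ≈ 292.573

∫_4^35 x·e^(−x/30) dx evaluates to 285.440.
½[f(4) + f(35)] = ½[3.50069 + 10.8991] = 7.19990.
So far: 292.640.
k=1: B_{2}/(2)! × [f^{(1)}(35) − f^{(1)}(4)] = 1/12 × (-0.0519005 − 0.758484) = -0.0675320.
Partial sum through k=1: 292.573.
k=2: B_{4}/(4)! × [f^{(3)}(35) − f^{(3)}(4)] = −1/720 × (0.000634340 − 0.00278759) = 2.99062e-06.
Partial sum through k=2: 292.573.
k=3: B_{6}/(6)! × [f^{(5)}(35) − f^{(5)}(4)] = 1/30240 × (1.47372e-06 − 5.25824e-06) = -1.25150e-10.
Partial sum through k=3: 292.573.
k=4: B_{8}/(8)! × [f^{(7)}(35) − f^{(7)}(4)] = −1/1209600 × (2.49180e-09 − 8.24352e-09) = 4.75506e-15.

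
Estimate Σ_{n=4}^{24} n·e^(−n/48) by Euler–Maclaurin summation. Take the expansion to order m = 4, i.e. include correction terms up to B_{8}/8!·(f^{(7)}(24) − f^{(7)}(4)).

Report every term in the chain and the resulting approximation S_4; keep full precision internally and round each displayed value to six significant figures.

S_4 ≈ 209.334

The integral term ∫_4^24 x·e^(−x/48) dx = 200.261.
Boundary: ½(f(4) + f(24)) = ½(3.68018 + 14.5567) = 9.11846.
Integral + boundary = 209.379.
Order-1 term: 1/12 · (0.303265 − 0.843374) = -0.0450091.
After k=1: 209.334.
Order-2 term: −1/720 · (0.000658128 − 0.00116470) = 7.03569e-07.
After k=2: 209.334.
Order-3 term: 1/30240 · (5.14162e-07 − 8.52147e-07) = -1.11767e-11.
After k=3: 209.334.
Order-4 term: −1/1209600 · (3.22343e-10 − 5.20305e-10) = 1.63659e-16.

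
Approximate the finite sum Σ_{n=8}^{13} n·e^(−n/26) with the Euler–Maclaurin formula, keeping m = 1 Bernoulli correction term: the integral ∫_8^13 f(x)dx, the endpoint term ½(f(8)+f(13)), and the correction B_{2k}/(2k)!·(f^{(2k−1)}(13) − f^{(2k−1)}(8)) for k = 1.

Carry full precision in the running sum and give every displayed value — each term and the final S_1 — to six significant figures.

Integral: ∫_8^13 x·e^(−x/26) dx = 34.8430.
Endpoint term: (f(8) + f(13))/2 = (5.88113 + 7.88490)/2 = 6.88302.
Running total after boundary: 41.7260.
Correction k=1: B_{2}/2! · (f^{(1)}(13) − f^{(1)}(8)) = 1/12 · (0.303265 − 0.508944) = -0.0171399.

S_1 ≈ 41.7089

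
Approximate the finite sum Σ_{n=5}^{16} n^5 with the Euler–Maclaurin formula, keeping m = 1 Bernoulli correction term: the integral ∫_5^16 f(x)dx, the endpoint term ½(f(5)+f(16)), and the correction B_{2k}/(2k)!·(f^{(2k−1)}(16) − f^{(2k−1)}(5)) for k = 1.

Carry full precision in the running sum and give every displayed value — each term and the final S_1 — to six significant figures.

∫_5^16 x^5 dx evaluates to 2.79360e+06.
Boundary: ½(f(5) + f(16)) = ½(3125.00 + 1.04858e+06) = 525850.
Running total after boundary: 3.31945e+06.
k=1: B_{2}/(2)! × [f^{(1)}(16) − f^{(1)}(5)] = 1/12 × (327680 − 3125.00) = 27046.2.

S_1 ≈ 3.34650e+06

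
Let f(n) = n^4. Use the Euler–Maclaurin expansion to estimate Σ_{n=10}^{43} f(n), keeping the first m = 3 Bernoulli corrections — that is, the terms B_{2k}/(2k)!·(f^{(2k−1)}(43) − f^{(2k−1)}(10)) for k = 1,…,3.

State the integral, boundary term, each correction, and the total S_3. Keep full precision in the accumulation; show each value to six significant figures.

∫_10^43 x^4 dx evaluates to 2.93817e+07.
½[f(10) + f(43)] = ½[10000.0 + 3.41880e+06] = 1.71440e+06.
Integral + boundary = 3.10961e+07.
Order-1 term: 1/12 · (318028 − 4000.00) = 26169.0.
Partial sum through k=1: 3.11223e+07.
Order-2 term: −1/720 · (1032.00 − 240.000) = -1.10000.
Partial sum through k=2: 3.11223e+07.
Order-3 term: 1/30240 · (0.00000 − 0.00000) = 0.00000.

S_3 ≈ 3.11223e+07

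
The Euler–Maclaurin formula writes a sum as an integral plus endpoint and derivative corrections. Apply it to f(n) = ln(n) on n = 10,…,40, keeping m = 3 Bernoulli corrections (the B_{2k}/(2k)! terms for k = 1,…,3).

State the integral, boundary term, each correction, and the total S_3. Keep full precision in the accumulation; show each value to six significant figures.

S_3 ≈ 97.5188

Integral: ∫_10^40 ln(x) dx = 94.5293.
Boundary: ½(f(10) + f(40)) = ½(2.30259 + 3.68888) = 2.99573.
Running total after boundary: 97.5251.
Order-1 term: 1/12 · (0.0250000 − 0.100000) = -0.00625000.
Partial sum through k=1: 97.5188.
Order-2 term: −1/720 · (3.12500e-05 − 0.00200000) = 2.73437e-06.
Partial sum through k=2: 97.5188.
Order-3 term: 1/30240 · (2.34375e-07 − 0.000240000) = -7.92876e-09.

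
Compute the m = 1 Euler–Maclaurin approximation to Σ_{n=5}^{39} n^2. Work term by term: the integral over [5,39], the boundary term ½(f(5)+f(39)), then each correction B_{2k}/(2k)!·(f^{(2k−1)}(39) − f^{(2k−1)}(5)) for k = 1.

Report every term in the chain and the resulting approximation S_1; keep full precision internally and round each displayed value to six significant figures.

∫_5^39 x^2 dx evaluates to 19731.3.
Boundary: ½(f(5) + f(39)) = ½(25.0000 + 1521.00) = 773.000.
So far: 20504.3.
Order-1 term: 1/12 · (78.0000 − 10.0000) = 5.66667.

S_1 ≈ 20510.0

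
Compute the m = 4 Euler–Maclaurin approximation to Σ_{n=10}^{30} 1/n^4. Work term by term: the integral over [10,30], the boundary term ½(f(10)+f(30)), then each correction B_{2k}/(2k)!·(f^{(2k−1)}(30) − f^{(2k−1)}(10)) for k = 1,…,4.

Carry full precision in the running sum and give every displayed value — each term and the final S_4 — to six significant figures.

S_4 ≈ 0.000374908

Integral: ∫_10^30 1/x^4 dx = 0.000320988.
Boundary: ½(f(10) + f(30)) = ½(0.000100000 + 1.23457e-06) = 5.06173e-05.
Running total after boundary: 0.000371605.
k=1: B_{2}/(2)! × [f^{(1)}(30) − f^{(1)}(10)] = 1/12 × (-1.64609e-07 − (-4.00000e-05)) = 3.31962e-06.
Running total after k=1: 0.000374925.
k=2: B_{4}/(4)! × [f^{(3)}(30) − f^{(3)}(10)] = −1/720 × (-5.48697e-09 − (-1.20000e-05)) = -1.66590e-08.
Running total after k=2: 0.000374908.
k=3: B_{6}/(6)! × [f^{(5)}(30) − f^{(5)}(10)] = 1/30240 × (-3.41411e-10 − (-6.72000e-06)) = 2.22211e-10.
Running total after k=3: 0.000374908.
k=4: B_{8}/(8)! × [f^{(7)}(30) − f^{(7)}(10)] = −1/1209600 × (-3.41411e-11 − (-6.04800e-06)) = -4.99997e-12.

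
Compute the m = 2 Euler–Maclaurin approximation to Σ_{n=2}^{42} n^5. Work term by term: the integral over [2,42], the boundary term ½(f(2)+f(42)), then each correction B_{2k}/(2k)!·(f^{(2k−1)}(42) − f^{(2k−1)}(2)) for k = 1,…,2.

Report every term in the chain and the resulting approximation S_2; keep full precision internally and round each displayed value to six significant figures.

The integral term ∫_2^42 x^5 dx = 9.14839e+08.
½[f(2) + f(42)] = ½[32.0000 + 1.30691e+08] = 6.53456e+07.
Running total after boundary: 9.80184e+08.
Order-1 term: 1/12 · (1.55585e+07 − 80.0000) = 1.29653e+06.
Partial sum through k=1: 9.81481e+08.
Order-2 term: −1/720 · (105840 − 240.000) = -146.667.

S_2 ≈ 9.81481e+08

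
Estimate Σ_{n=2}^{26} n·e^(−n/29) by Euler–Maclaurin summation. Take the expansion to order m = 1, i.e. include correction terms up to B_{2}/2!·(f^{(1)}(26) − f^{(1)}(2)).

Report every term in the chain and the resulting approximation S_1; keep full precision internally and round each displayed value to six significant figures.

Integral: ∫_2^26 x·e^(−x/29) dx = 188.371.
Boundary: ½(f(2) + f(26)) = ½(1.86672 + 10.6073) = 6.23702.
Running total after boundary: 194.608.
Correction k=1: B_{2}/2! · (f^{(1)}(26) − f^{(1)}(2)) = 1/12 · (0.0422042 − 0.868989) = -0.0688988.

S_1 ≈ 194.539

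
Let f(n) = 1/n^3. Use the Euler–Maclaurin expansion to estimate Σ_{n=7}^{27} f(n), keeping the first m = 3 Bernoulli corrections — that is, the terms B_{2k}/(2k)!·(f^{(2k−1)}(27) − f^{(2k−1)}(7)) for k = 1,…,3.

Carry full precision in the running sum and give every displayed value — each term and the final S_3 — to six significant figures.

The integral term ∫_7^27 1/x^3 dx = 0.00951821.
½[f(7) + f(27)] = ½[0.00291545 + 5.08053e-05] = 0.00148313.
Integral + boundary = 0.0110013.
k=1: B_{2}/(2)! × [f^{(1)}(27) − f^{(1)}(7)] = 1/12 × (-5.64503e-06 − (-0.00124948)) = 0.000103653.
Running total after k=1: 0.0111050.
k=2: B_{4}/(4)! × [f^{(3)}(27) − f^{(3)}(7)] = −1/720 × (-1.54870e-07 − (-0.000509992)) = -7.08107e-07.
Running total after k=2: 0.0111043.
k=3: B_{6}/(6)! × [f^{(5)}(27) − f^{(5)}(7)] = 1/30240 × (-8.92258e-09 − (-0.000437136)) = 1.44552e-08.

S_3 ≈ 0.0111043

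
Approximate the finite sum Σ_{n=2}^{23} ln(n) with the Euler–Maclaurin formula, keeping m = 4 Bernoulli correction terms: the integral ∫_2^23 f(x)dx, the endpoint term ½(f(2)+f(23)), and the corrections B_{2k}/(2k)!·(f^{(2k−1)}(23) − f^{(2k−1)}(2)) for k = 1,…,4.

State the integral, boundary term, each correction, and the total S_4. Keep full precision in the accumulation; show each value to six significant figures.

S_4 ≈ 51.6067

Integral: ∫_2^23 ln(x) dx = 49.7301.
Endpoint term: (f(2) + f(23))/2 = (0.693147 + 3.13549)/2 = 1.91432.
Integral + boundary = 51.6444.
Correction k=1: B_{2}/2! · (f^{(1)}(23) − f^{(1)}(2)) = 1/12 · (0.0434783 − 0.500000) = -0.0380435.
Partial sum through k=1: 51.6063.
Correction k=2: B_{4}/4! · (f^{(3)}(23) − f^{(3)}(2)) = −1/720 · (0.000164379 − 0.250000) = 0.000346994.
Partial sum through k=2: 51.6067.
Correction k=3: B_{6}/6! · (f^{(5)}(23) − f^{(5)}(2)) = 1/30240 · (3.72883e-06 − 0.750000) = -2.48015e-05.
Partial sum through k=3: 51.6067.
Correction k=4: B_{8}/8! · (f^{(7)}(23) − f^{(7)}(2)) = −1/1209600 · (2.11465e-07 − 5.62500) = 4.65030e-06.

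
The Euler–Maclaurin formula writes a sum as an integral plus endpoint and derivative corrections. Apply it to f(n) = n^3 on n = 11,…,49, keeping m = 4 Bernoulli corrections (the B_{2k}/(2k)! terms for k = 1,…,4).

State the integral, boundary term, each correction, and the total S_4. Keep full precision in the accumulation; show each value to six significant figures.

S_4 ≈ 1.49760e+06

Integral: ∫_11^49 x^3 dx = 1.43754e+06.
Endpoint term: (f(11) + f(49))/2 = (1331.00 + 117649)/2 = 59490.0.
So far: 1.49703e+06.
k=1: B_{2}/(2)! × [f^{(1)}(49) − f^{(1)}(11)] = 1/12 × (7203.00 − 363.000) = 570.000.
Partial sum through k=1: 1.49760e+06.
k=2: B_{4}/(4)! × [f^{(3)}(49) − f^{(3)}(11)] = −1/720 × (6.00000 − 6.00000) = 0.00000.
Partial sum through k=2: 1.49760e+06.
k=3: B_{6}/(6)! × [f^{(5)}(49) − f^{(5)}(11)] = 1/30240 × (0.00000 − 0.00000) = 0.00000.
Partial sum through k=3: 1.49760e+06.
k=4: B_{8}/(8)! × [f^{(7)}(49) − f^{(7)}(11)] = −1/1209600 × (0.00000 − 0.00000) = 0.00000.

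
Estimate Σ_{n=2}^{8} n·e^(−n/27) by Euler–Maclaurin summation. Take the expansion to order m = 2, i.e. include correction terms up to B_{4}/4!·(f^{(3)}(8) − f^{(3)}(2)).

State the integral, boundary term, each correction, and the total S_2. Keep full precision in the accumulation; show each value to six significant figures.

S_2 ≈ 28.3000

The integral term ∫_2^8 x·e^(−x/27) dx = 24.4252.
Endpoint term: (f(2) + f(8))/2 = (1.85721 + 5.94854)/2 = 3.90287.
So far: 28.3281.
Order-1 term: 1/12 · (0.523251 − 0.859818) = -0.0280472.
Partial sum through k=1: 28.3000.
Order-2 term: −1/720 · (0.00275773 − 0.00372706) = 1.34629e-06.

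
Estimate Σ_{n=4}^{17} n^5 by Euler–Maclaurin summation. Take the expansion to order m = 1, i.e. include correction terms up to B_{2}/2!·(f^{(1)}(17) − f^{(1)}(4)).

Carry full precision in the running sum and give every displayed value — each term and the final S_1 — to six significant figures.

S_1 ≈ 4.76738e+06

The integral term ∫_4^17 x^5 dx = 4.02225e+06.
Endpoint term: (f(4) + f(17))/2 = (1024.00 + 1.41986e+06)/2 = 710440.
Integral + boundary = 4.73269e+06.
k=1: B_{2}/(2)! × [f^{(1)}(17) − f^{(1)}(4)] = 1/12 × (417605 − 1280.00) = 34693.8.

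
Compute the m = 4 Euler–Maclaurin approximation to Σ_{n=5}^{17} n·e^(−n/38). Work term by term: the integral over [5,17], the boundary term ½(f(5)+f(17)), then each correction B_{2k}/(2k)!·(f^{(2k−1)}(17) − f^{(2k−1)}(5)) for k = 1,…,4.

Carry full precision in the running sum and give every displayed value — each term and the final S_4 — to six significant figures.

The integral term ∫_5^17 x·e^(−x/38) dx = 96.3898.
Boundary: ½(f(5) + f(17)) = ½(4.38355 + 10.8682) = 7.62590.
So far: 104.016.
Correction k=1: B_{2}/2! · (f^{(1)}(17) − f^{(1)}(5)) = 1/12 · (0.353302 − 0.761353) = -0.0340043.
Partial sum through k=1: 103.982.
Correction k=2: B_{4}/4! · (f^{(3)}(17) − f^{(3)}(5)) = −1/720 · (0.00113014 − 0.00174153) = 8.49160e-07.
Partial sum through k=2: 103.982.
Correction k=3: B_{6}/6! · (f^{(5)}(17) − f^{(5)}(5)) = 1/30240 · (1.39585e-06 − 2.04696e-06) = -2.15315e-11.
Partial sum through k=3: 103.982.
Correction k=4: B_{8}/8! · (f^{(7)}(17) − f^{(7)}(5)) = −1/1209600 · (1.39131e-09 − 1.99991e-09) = 5.03143e-16.

S_4 ≈ 103.982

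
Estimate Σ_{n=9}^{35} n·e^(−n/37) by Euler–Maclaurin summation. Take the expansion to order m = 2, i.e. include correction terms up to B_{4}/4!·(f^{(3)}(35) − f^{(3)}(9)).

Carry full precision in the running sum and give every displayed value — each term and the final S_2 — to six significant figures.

The integral term ∫_9^35 x·e^(−x/37) dx = 300.042.
Endpoint term: (f(9) + f(35))/2 = (7.05673 + 13.5909)/2 = 10.3238.
So far: 310.366.
k=1: B_{2}/(2)! × [f^{(1)}(35) − f^{(1)}(9)] = 1/12 × (0.0209898 − 0.593358) = -0.0476974.
Running total after k=1: 310.318.
k=2: B_{4}/(4)! × [f^{(3)}(35) − f^{(3)}(9)] = −1/720 × (0.000582625 − 0.00157890) = 1.38372e-06.

S_2 ≈ 310.318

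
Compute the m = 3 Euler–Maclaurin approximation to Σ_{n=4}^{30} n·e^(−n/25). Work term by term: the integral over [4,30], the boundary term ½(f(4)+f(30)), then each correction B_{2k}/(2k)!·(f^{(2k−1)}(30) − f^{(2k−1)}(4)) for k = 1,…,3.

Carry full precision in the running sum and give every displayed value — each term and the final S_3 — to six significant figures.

S_3 ≈ 209.820

∫_4^30 x·e^(−x/25) dx evaluates to 203.662.
½[f(4) + f(30)] = ½[3.40858 + 9.03583] = 6.22220.
Running total after boundary: 209.884.
k=1: B_{2}/(2)! × [f^{(1)}(30) − f^{(1)}(4)] = 1/12 × (-0.0602388 − 0.715801) = -0.0646700.
Running total after k=1: 209.820.
k=2: B_{4}/(4)! × [f^{(3)}(30) − f^{(3)}(4)] = −1/720 × (0.000867439 − 0.00387214) = 4.17320e-06.
Running total after k=2: 209.820.
k=3: B_{6}/(6)! × [f^{(5)}(30) − f^{(5)}(4)] = 1/30240 × (2.93002e-06 − 1.05584e-05) = -2.52261e-10.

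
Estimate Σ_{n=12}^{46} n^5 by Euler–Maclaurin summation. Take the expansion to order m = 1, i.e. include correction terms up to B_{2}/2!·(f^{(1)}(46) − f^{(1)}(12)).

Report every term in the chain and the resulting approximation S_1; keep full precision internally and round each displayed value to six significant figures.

S_1 ≈ 1.68351e+09

The integral term ∫_12^46 x^5 dx = 1.57855e+09.
Boundary: ½(f(12) + f(46)) = ½(248832 + 2.05963e+08) = 1.03106e+08.
Integral + boundary = 1.68166e+09.
Correction k=1: B_{2}/2! · (f^{(1)}(46) − f^{(1)}(12)) = 1/12 · (2.23873e+07 − 103680) = 1.85697e+06.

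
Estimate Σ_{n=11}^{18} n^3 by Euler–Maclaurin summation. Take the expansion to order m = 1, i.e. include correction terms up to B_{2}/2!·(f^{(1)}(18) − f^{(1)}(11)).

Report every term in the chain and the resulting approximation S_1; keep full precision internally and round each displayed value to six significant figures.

The integral term ∫_11^18 x^3 dx = 22583.8.
Endpoint term: (f(11) + f(18))/2 = (1331.00 + 5832.00)/2 = 3581.50.
So far: 26165.2.
k=1: B_{2}/(2)! × [f^{(1)}(18) − f^{(1)}(11)] = 1/12 × (972.000 − 363.000) = 50.7500.

S_1 ≈ 26216.0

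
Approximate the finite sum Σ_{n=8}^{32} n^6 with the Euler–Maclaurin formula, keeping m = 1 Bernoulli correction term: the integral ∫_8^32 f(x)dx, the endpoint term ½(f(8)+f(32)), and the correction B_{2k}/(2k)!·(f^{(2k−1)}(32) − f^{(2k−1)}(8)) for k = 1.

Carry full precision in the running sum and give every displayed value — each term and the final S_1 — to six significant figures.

S_1 ≈ 5.46200e+09

∫_8^32 x^6 dx evaluates to 4.90823e+09.
Endpoint term: (f(8) + f(32))/2 = (262144 + 1.07374e+09)/2 = 5.37002e+08.
Integral + boundary = 5.44524e+09.
k=1: B_{2}/(2)! × [f^{(1)}(32) − f^{(1)}(8)] = 1/12 × (2.01327e+08 − 196608) = 1.67608e+07.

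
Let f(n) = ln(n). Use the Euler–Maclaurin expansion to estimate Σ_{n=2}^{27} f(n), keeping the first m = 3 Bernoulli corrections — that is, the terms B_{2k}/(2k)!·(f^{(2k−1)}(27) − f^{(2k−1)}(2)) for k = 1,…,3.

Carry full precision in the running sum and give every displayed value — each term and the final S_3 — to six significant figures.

S_3 ≈ 64.5575

The integral term ∫_2^27 ln(x) dx = 62.6013.
½[f(2) + f(27)] = ½[0.693147 + 3.29584] = 1.99449.
Integral + boundary = 64.5958.
Correction k=1: B_{2}/2! · (f^{(1)}(27) − f^{(1)}(2)) = 1/12 · (0.0370370 − 0.500000) = -0.0385802.
After k=1: 64.5572.
Correction k=2: B_{4}/4! · (f^{(3)}(27) − f^{(3)}(2)) = −1/720 · (0.000101611 − 0.250000) = 0.000347081.
After k=2: 64.5576.
Correction k=3: B_{6}/6! · (f^{(5)}(27) − f^{(5)}(2)) = 1/30240 · (1.67260e-06 − 0.750000) = -2.48015e-05.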